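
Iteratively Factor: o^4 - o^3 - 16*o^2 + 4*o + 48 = (o + 3)*(o^3 - 4*o^2 - 4*o + 16) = (o - 4)*(o + 3)*(o^2 - 4) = (o - 4)*(o - 2)*(o + 3)*(o + 2)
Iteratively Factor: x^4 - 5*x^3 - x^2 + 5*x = (x + 1)*(x^3 - 6*x^2 + 5*x) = (x - 5)*(x + 1)*(x^2 - x) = x*(x - 5)*(x + 1)*(x - 1)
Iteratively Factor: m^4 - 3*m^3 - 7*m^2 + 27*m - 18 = (m - 3)*(m^3 - 7*m + 6) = (m - 3)*(m - 1)*(m^2 + m - 6) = (m - 3)*(m - 2)*(m - 1)*(m + 3)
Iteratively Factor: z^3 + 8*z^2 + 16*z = (z + 4)*(z^2 + 4*z) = z*(z + 4)*(z + 4)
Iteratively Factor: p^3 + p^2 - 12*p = (p + 4)*(p^2 - 3*p) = (p - 3)*(p + 4)*(p)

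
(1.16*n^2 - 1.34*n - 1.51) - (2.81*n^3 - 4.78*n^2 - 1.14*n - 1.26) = -2.81*n^3 + 5.94*n^2 - 0.2*n - 0.25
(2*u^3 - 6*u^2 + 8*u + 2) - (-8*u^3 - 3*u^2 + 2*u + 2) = 10*u^3 - 3*u^2 + 6*u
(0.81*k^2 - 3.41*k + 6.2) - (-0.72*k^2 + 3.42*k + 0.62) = 1.53*k^2 - 6.83*k + 5.58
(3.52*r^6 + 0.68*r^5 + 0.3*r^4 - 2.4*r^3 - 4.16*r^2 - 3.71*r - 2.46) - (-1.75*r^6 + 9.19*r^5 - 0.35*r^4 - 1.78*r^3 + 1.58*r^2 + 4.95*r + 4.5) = 5.27*r^6 - 8.51*r^5 + 0.65*r^4 - 0.62*r^3 - 5.74*r^2 - 8.66*r - 6.96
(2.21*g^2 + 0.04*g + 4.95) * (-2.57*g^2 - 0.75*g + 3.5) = -5.6797*g^4 - 1.7603*g^3 - 5.0165*g^2 - 3.5725*g + 17.325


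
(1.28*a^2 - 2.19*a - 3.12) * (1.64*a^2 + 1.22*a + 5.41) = 2.0992*a^4 - 2.03*a^3 - 0.863799999999999*a^2 - 15.6543*a - 16.8792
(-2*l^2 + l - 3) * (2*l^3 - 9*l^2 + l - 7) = -4*l^5 + 20*l^4 - 17*l^3 + 42*l^2 - 10*l + 21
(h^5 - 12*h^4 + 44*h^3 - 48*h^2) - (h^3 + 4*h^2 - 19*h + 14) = h^5 - 12*h^4 + 43*h^3 - 52*h^2 + 19*h - 14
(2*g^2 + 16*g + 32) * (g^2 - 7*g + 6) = 2*g^4 + 2*g^3 - 68*g^2 - 128*g + 192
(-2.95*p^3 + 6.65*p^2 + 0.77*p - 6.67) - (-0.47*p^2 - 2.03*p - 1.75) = -2.95*p^3 + 7.12*p^2 + 2.8*p - 4.92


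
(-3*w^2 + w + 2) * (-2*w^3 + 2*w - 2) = 6*w^5 - 2*w^4 - 10*w^3 + 8*w^2 + 2*w - 4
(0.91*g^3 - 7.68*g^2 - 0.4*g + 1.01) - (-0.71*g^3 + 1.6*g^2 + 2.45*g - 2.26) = 1.62*g^3 - 9.28*g^2 - 2.85*g + 3.27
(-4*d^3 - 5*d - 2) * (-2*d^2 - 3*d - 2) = 8*d^5 + 12*d^4 + 18*d^3 + 19*d^2 + 16*d + 4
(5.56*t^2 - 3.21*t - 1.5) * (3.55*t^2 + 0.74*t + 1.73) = 19.738*t^4 - 7.2811*t^3 + 1.9184*t^2 - 6.6633*t - 2.595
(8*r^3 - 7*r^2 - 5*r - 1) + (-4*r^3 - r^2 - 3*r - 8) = 4*r^3 - 8*r^2 - 8*r - 9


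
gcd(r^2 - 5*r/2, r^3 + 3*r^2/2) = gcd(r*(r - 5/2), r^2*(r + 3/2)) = r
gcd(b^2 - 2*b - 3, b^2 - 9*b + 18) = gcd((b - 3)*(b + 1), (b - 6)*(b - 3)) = b - 3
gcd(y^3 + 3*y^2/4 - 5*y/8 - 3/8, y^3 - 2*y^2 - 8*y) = 1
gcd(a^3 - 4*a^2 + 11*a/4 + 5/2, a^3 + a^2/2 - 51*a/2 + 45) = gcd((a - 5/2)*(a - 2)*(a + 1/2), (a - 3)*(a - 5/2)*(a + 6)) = a - 5/2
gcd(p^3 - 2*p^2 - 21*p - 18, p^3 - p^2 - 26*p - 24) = p^2 - 5*p - 6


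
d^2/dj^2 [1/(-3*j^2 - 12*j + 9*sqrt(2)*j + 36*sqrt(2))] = 2*(j^2 - 3*sqrt(2)*j + 4*j - (2*j - 3*sqrt(2) + 4)^2 - 12*sqrt(2))/(3*(j^2 - 3*sqrt(2)*j + 4*j - 12*sqrt(2))^3)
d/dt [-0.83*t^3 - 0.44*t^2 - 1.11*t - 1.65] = -2.49*t^2 - 0.88*t - 1.11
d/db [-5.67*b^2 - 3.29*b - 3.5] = -11.34*b - 3.29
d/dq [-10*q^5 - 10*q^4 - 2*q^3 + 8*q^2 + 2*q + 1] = -50*q^4 - 40*q^3 - 6*q^2 + 16*q + 2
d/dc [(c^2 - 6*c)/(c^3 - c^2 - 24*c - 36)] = (6 - c^2)/(c^4 + 10*c^3 + 37*c^2 + 60*c + 36)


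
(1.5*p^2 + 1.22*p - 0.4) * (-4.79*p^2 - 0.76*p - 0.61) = -7.185*p^4 - 6.9838*p^3 + 0.0738000000000001*p^2 - 0.4402*p + 0.244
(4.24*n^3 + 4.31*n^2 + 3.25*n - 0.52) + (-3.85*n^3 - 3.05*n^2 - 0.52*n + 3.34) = 0.39*n^3 + 1.26*n^2 + 2.73*n + 2.82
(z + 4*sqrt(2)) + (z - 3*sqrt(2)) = 2*z + sqrt(2)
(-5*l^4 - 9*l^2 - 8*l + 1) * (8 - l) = 5*l^5 - 40*l^4 + 9*l^3 - 64*l^2 - 65*l + 8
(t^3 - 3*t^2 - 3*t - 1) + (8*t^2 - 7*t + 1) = t^3 + 5*t^2 - 10*t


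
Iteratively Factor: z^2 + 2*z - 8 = (z - 2)*(z + 4)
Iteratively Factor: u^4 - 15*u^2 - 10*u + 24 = (u - 1)*(u^3 + u^2 - 14*u - 24) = (u - 1)*(u + 3)*(u^2 - 2*u - 8) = (u - 4)*(u - 1)*(u + 3)*(u + 2)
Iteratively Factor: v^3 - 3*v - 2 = (v - 2)*(v^2 + 2*v + 1) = (v - 2)*(v + 1)*(v + 1)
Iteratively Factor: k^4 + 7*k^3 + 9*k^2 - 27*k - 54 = (k - 2)*(k^3 + 9*k^2 + 27*k + 27) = (k - 2)*(k + 3)*(k^2 + 6*k + 9) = (k - 2)*(k + 3)^2*(k + 3)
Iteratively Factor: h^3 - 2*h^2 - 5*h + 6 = (h - 1)*(h^2 - h - 6) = (h - 3)*(h - 1)*(h + 2)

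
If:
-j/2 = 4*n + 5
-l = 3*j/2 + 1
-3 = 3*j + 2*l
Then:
No Solution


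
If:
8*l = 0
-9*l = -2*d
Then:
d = 0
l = 0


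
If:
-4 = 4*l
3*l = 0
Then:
No Solution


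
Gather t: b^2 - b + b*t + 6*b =b^2 + b*t + 5*b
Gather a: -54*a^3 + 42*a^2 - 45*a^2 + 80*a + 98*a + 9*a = -54*a^3 - 3*a^2 + 187*a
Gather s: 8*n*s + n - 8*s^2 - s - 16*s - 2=n - 8*s^2 + s*(8*n - 17) - 2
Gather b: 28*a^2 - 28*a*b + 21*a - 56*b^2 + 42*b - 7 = 28*a^2 + 21*a - 56*b^2 + b*(42 - 28*a) - 7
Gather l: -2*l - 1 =-2*l - 1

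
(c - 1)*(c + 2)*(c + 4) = c^3 + 5*c^2 + 2*c - 8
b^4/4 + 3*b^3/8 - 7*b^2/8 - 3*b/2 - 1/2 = (b/4 + 1/4)*(b - 2)*(b + 1/2)*(b + 2)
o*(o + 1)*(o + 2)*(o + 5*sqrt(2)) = o^4 + 3*o^3 + 5*sqrt(2)*o^3 + 2*o^2 + 15*sqrt(2)*o^2 + 10*sqrt(2)*o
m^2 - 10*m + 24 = (m - 6)*(m - 4)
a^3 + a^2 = a^2*(a + 1)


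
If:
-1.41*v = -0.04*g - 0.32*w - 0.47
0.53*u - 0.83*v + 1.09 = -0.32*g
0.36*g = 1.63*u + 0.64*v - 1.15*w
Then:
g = -0.339371263877028*w - 1.82521349274125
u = 0.545239111870196*w - 0.513663535439795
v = 0.217322801024765*w + 0.281554227156277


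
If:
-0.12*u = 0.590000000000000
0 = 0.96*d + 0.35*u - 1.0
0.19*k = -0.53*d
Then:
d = 2.83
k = -7.91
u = -4.92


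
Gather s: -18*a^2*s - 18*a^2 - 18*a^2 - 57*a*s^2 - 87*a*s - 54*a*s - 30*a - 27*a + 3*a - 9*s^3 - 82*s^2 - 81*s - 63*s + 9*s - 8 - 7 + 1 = -36*a^2 - 54*a - 9*s^3 + s^2*(-57*a - 82) + s*(-18*a^2 - 141*a - 135) - 14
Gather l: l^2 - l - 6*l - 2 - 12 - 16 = l^2 - 7*l - 30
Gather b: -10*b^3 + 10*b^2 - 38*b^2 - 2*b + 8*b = -10*b^3 - 28*b^2 + 6*b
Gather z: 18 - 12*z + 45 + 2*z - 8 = 55 - 10*z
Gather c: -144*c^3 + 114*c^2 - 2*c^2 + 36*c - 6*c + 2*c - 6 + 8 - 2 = -144*c^3 + 112*c^2 + 32*c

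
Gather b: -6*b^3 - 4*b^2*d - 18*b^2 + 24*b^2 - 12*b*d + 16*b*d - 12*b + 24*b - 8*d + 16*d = -6*b^3 + b^2*(6 - 4*d) + b*(4*d + 12) + 8*d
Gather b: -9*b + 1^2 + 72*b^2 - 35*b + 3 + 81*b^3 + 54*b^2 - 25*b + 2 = 81*b^3 + 126*b^2 - 69*b + 6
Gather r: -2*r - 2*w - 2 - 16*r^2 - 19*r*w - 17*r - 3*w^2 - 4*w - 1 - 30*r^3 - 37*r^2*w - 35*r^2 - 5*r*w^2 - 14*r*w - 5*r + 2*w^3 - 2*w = -30*r^3 + r^2*(-37*w - 51) + r*(-5*w^2 - 33*w - 24) + 2*w^3 - 3*w^2 - 8*w - 3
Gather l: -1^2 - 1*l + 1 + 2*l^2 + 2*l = 2*l^2 + l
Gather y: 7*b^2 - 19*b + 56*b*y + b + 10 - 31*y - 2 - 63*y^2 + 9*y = 7*b^2 - 18*b - 63*y^2 + y*(56*b - 22) + 8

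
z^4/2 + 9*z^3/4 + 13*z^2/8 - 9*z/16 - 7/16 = (z/2 + 1/2)*(z - 1/2)*(z + 1/2)*(z + 7/2)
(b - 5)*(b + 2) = b^2 - 3*b - 10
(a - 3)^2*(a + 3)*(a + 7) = a^4 + 4*a^3 - 30*a^2 - 36*a + 189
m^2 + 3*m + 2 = (m + 1)*(m + 2)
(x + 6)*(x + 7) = x^2 + 13*x + 42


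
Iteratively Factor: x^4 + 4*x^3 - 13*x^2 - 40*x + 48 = (x - 1)*(x^3 + 5*x^2 - 8*x - 48) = (x - 3)*(x - 1)*(x^2 + 8*x + 16) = (x - 3)*(x - 1)*(x + 4)*(x + 4)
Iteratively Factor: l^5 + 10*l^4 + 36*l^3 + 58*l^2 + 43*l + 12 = (l + 4)*(l^4 + 6*l^3 + 12*l^2 + 10*l + 3) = (l + 1)*(l + 4)*(l^3 + 5*l^2 + 7*l + 3) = (l + 1)^2*(l + 4)*(l^2 + 4*l + 3) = (l + 1)^3*(l + 4)*(l + 3)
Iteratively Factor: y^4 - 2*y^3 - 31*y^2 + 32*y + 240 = (y - 5)*(y^3 + 3*y^2 - 16*y - 48) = (y - 5)*(y + 4)*(y^2 - y - 12) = (y - 5)*(y + 3)*(y + 4)*(y - 4)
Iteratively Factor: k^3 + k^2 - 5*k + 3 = (k - 1)*(k^2 + 2*k - 3) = (k - 1)*(k + 3)*(k - 1)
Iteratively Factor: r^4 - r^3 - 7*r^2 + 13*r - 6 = (r - 2)*(r^3 + r^2 - 5*r + 3) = (r - 2)*(r - 1)*(r^2 + 2*r - 3) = (r - 2)*(r - 1)*(r + 3)*(r - 1)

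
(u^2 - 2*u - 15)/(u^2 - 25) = (u + 3)/(u + 5)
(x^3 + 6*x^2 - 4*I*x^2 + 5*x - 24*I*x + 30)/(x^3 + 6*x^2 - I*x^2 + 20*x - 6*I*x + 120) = (x + I)/(x + 4*I)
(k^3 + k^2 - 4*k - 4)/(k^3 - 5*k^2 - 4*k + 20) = (k + 1)/(k - 5)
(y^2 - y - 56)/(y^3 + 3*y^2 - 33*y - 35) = (y - 8)/(y^2 - 4*y - 5)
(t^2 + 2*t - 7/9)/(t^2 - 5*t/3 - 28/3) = (t - 1/3)/(t - 4)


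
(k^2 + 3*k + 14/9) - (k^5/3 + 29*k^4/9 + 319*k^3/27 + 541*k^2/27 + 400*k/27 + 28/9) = -k^5/3 - 29*k^4/9 - 319*k^3/27 - 514*k^2/27 - 319*k/27 - 14/9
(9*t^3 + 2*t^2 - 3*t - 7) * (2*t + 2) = 18*t^4 + 22*t^3 - 2*t^2 - 20*t - 14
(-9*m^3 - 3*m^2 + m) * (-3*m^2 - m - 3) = 27*m^5 + 18*m^4 + 27*m^3 + 8*m^2 - 3*m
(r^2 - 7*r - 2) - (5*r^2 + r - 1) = -4*r^2 - 8*r - 1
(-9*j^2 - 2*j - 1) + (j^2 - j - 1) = -8*j^2 - 3*j - 2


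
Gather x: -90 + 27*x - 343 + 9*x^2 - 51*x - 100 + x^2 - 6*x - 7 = 10*x^2 - 30*x - 540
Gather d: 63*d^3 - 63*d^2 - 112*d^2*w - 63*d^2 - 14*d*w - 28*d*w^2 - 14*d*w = 63*d^3 + d^2*(-112*w - 126) + d*(-28*w^2 - 28*w)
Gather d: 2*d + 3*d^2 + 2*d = 3*d^2 + 4*d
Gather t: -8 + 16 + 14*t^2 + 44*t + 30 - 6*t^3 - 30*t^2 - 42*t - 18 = -6*t^3 - 16*t^2 + 2*t + 20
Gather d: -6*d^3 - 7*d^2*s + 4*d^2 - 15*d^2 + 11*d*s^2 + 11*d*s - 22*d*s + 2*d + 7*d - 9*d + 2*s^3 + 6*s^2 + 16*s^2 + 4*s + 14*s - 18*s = -6*d^3 + d^2*(-7*s - 11) + d*(11*s^2 - 11*s) + 2*s^3 + 22*s^2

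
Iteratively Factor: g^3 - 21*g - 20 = (g + 4)*(g^2 - 4*g - 5) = (g + 1)*(g + 4)*(g - 5)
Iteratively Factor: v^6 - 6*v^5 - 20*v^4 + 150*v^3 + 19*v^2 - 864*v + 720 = (v - 3)*(v^5 - 3*v^4 - 29*v^3 + 63*v^2 + 208*v - 240) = (v - 3)*(v + 4)*(v^4 - 7*v^3 - v^2 + 67*v - 60) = (v - 3)*(v - 1)*(v + 4)*(v^3 - 6*v^2 - 7*v + 60) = (v - 3)*(v - 1)*(v + 3)*(v + 4)*(v^2 - 9*v + 20) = (v - 4)*(v - 3)*(v - 1)*(v + 3)*(v + 4)*(v - 5)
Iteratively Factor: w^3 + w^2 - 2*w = (w - 1)*(w^2 + 2*w) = w*(w - 1)*(w + 2)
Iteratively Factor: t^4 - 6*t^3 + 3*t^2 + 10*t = (t - 5)*(t^3 - t^2 - 2*t) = (t - 5)*(t - 2)*(t^2 + t) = (t - 5)*(t - 2)*(t + 1)*(t)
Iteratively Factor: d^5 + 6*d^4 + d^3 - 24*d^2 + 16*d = (d + 4)*(d^4 + 2*d^3 - 7*d^2 + 4*d) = d*(d + 4)*(d^3 + 2*d^2 - 7*d + 4) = d*(d + 4)^2*(d^2 - 2*d + 1) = d*(d - 1)*(d + 4)^2*(d - 1)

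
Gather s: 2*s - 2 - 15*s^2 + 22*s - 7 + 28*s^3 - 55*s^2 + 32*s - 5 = 28*s^3 - 70*s^2 + 56*s - 14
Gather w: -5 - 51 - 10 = -66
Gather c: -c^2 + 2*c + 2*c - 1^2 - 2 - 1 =-c^2 + 4*c - 4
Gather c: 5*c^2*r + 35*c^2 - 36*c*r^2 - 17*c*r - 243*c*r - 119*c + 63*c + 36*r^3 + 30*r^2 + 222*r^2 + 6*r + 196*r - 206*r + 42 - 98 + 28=c^2*(5*r + 35) + c*(-36*r^2 - 260*r - 56) + 36*r^3 + 252*r^2 - 4*r - 28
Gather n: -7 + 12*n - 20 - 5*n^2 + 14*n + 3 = -5*n^2 + 26*n - 24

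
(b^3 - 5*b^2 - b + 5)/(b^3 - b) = (b - 5)/b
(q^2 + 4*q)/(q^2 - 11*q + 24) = q*(q + 4)/(q^2 - 11*q + 24)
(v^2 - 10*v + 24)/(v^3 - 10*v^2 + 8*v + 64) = (v - 6)/(v^2 - 6*v - 16)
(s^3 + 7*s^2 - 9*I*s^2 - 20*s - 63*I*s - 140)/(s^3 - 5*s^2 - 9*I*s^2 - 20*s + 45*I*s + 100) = (s + 7)/(s - 5)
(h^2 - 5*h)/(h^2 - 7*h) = (h - 5)/(h - 7)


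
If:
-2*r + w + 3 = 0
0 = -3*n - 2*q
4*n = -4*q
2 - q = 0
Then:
No Solution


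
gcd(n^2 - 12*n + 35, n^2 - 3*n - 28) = n - 7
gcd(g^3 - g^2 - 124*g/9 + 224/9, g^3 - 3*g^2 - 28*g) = g + 4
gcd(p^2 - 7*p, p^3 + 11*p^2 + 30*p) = p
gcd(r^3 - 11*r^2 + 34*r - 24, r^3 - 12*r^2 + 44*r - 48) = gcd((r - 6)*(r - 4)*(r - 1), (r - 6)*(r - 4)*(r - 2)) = r^2 - 10*r + 24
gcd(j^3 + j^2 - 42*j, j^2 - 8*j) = j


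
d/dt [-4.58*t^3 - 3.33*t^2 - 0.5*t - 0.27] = -13.74*t^2 - 6.66*t - 0.5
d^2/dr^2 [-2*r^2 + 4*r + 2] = -4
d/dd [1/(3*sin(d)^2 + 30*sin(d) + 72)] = -2*(sin(d) + 5)*cos(d)/(3*(sin(d)^2 + 10*sin(d) + 24)^2)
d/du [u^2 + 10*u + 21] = 2*u + 10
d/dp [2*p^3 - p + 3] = 6*p^2 - 1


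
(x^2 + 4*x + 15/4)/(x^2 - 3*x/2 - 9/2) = (x + 5/2)/(x - 3)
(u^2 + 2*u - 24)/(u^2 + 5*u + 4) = (u^2 + 2*u - 24)/(u^2 + 5*u + 4)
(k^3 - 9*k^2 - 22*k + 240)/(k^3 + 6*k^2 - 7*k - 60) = (k^2 - 14*k + 48)/(k^2 + k - 12)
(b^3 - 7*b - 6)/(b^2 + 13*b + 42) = (b^3 - 7*b - 6)/(b^2 + 13*b + 42)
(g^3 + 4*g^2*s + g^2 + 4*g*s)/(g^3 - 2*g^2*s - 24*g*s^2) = (-g - 1)/(-g + 6*s)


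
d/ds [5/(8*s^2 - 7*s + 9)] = 5*(7 - 16*s)/(8*s^2 - 7*s + 9)^2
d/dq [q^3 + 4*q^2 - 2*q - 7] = 3*q^2 + 8*q - 2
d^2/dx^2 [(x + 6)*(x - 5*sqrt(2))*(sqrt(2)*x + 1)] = 6*sqrt(2)*x - 18 + 12*sqrt(2)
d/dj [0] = 0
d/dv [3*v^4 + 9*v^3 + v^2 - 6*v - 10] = 12*v^3 + 27*v^2 + 2*v - 6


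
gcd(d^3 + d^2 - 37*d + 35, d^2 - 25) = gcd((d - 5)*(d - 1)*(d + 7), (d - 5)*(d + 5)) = d - 5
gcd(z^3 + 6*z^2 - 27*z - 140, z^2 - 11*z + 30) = z - 5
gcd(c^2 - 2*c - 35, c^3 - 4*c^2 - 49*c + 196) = c - 7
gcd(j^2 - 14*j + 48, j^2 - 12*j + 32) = j - 8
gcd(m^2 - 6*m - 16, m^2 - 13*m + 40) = m - 8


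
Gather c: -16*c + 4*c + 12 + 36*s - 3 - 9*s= -12*c + 27*s + 9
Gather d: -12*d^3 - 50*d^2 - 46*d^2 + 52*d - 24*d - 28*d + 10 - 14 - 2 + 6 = -12*d^3 - 96*d^2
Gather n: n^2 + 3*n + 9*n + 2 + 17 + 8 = n^2 + 12*n + 27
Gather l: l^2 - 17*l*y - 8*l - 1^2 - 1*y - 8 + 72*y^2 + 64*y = l^2 + l*(-17*y - 8) + 72*y^2 + 63*y - 9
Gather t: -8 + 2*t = 2*t - 8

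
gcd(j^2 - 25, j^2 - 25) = j^2 - 25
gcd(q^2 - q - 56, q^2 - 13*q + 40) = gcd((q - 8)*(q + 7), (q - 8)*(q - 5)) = q - 8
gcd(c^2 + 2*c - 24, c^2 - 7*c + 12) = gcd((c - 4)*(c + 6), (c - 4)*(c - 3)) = c - 4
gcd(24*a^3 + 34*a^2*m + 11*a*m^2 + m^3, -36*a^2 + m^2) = 6*a + m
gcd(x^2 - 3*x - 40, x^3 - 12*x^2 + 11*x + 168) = x - 8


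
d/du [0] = 0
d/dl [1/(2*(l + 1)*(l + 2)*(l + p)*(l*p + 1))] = (-p*(l + 1)*(l + 2)*(l + p) - (l + 1)*(l + 2)*(l*p + 1) - (l + 1)*(l + p)*(l*p + 1) - (l + 2)*(l + p)*(l*p + 1))/(2*(l + 1)^2*(l + 2)^2*(l + p)^2*(l*p + 1)^2)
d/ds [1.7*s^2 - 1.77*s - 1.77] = 3.4*s - 1.77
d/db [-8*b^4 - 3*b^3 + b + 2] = -32*b^3 - 9*b^2 + 1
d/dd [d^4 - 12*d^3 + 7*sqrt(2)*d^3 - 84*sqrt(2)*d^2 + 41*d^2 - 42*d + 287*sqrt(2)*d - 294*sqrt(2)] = 4*d^3 - 36*d^2 + 21*sqrt(2)*d^2 - 168*sqrt(2)*d + 82*d - 42 + 287*sqrt(2)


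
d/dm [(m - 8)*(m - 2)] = 2*m - 10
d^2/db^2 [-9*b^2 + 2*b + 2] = -18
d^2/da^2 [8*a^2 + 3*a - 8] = 16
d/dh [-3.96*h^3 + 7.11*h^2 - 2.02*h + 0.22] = -11.88*h^2 + 14.22*h - 2.02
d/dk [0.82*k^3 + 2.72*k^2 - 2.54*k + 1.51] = 2.46*k^2 + 5.44*k - 2.54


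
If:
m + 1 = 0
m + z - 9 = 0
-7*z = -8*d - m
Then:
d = 71/8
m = -1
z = 10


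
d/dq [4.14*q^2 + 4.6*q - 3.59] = 8.28*q + 4.6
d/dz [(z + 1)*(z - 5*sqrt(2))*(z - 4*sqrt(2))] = 3*z^2 - 18*sqrt(2)*z + 2*z - 9*sqrt(2) + 40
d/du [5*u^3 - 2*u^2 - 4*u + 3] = 15*u^2 - 4*u - 4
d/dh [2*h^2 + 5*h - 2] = 4*h + 5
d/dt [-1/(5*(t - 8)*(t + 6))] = 2*(t - 1)/(5*(t - 8)^2*(t + 6)^2)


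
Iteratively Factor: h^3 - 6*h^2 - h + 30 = (h - 5)*(h^2 - h - 6) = (h - 5)*(h - 3)*(h + 2)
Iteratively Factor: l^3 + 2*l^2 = (l + 2)*(l^2) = l*(l + 2)*(l)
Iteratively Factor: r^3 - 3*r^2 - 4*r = (r - 4)*(r^2 + r) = (r - 4)*(r + 1)*(r)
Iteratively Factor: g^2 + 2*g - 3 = (g - 1)*(g + 3)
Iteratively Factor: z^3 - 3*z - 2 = (z - 2)*(z^2 + 2*z + 1) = (z - 2)*(z + 1)*(z + 1)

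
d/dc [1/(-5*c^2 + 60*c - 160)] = 2*(c - 6)/(5*(c^2 - 12*c + 32)^2)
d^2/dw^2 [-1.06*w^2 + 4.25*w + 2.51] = -2.12000000000000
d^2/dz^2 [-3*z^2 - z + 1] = -6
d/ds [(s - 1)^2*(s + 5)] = 3*(s - 1)*(s + 3)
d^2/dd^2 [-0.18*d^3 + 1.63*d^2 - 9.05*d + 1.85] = 3.26 - 1.08*d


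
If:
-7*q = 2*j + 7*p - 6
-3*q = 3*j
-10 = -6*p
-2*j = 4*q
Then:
No Solution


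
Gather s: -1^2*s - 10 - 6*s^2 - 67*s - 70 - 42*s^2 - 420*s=-48*s^2 - 488*s - 80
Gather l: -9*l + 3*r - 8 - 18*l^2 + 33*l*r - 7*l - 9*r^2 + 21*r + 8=-18*l^2 + l*(33*r - 16) - 9*r^2 + 24*r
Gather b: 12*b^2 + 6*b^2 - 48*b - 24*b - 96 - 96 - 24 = 18*b^2 - 72*b - 216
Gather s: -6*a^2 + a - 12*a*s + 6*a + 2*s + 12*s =-6*a^2 + 7*a + s*(14 - 12*a)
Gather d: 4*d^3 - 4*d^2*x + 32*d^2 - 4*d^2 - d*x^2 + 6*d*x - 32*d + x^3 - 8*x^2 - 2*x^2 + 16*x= 4*d^3 + d^2*(28 - 4*x) + d*(-x^2 + 6*x - 32) + x^3 - 10*x^2 + 16*x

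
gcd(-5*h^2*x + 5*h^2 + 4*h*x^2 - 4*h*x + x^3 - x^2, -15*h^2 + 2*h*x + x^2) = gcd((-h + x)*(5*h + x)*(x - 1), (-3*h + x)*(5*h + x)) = 5*h + x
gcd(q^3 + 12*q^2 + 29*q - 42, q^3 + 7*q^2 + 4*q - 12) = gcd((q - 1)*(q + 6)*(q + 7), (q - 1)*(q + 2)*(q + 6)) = q^2 + 5*q - 6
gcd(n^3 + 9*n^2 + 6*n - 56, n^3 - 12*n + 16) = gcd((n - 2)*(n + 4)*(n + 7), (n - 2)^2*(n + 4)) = n^2 + 2*n - 8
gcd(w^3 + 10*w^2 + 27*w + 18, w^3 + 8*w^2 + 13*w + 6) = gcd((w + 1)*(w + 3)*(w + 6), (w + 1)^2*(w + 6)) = w^2 + 7*w + 6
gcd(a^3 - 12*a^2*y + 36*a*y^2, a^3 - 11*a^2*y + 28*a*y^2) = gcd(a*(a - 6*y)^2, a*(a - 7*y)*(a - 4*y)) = a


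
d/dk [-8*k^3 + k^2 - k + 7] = -24*k^2 + 2*k - 1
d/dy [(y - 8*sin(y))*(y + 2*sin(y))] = -6*y*cos(y) + 2*y - 6*sin(y) - 16*sin(2*y)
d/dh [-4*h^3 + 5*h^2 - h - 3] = -12*h^2 + 10*h - 1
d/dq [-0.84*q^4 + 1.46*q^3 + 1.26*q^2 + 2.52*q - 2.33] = -3.36*q^3 + 4.38*q^2 + 2.52*q + 2.52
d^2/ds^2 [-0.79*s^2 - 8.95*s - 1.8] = -1.58000000000000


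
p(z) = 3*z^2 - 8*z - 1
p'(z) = 6*z - 8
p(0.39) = -3.66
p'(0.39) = -5.66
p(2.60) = -1.52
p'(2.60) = 7.60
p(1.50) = -6.25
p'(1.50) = 1.00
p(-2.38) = 35.03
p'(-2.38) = -22.28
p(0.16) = -2.20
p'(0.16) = -7.04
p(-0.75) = 6.69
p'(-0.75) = -12.50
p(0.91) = -5.80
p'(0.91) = -2.54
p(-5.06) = 116.29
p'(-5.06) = -38.36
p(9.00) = 170.00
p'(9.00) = 46.00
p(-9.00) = 314.00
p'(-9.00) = -62.00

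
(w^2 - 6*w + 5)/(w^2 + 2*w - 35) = (w - 1)/(w + 7)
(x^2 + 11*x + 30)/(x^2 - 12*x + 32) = (x^2 + 11*x + 30)/(x^2 - 12*x + 32)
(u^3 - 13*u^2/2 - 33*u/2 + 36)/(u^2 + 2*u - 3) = (u^2 - 19*u/2 + 12)/(u - 1)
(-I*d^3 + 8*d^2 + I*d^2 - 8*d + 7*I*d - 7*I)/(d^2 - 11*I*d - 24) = (-I*d^3 + d^2*(8 + I) + d*(-8 + 7*I) - 7*I)/(d^2 - 11*I*d - 24)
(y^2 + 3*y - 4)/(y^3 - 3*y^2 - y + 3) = (y + 4)/(y^2 - 2*y - 3)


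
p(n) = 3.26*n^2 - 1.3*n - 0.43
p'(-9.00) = -59.98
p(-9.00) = 275.33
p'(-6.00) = -40.42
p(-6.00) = 124.73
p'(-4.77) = -32.40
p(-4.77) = 79.95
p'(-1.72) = -12.51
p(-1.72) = 11.45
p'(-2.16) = -15.38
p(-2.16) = 17.59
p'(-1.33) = -9.97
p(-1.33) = 7.07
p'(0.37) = 1.11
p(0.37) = -0.46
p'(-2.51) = -17.67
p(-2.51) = 23.37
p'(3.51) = 21.59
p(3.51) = 35.17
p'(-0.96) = -7.56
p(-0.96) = 3.82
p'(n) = 6.52*n - 1.3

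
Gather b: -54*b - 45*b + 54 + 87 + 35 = 176 - 99*b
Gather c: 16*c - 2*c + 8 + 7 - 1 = 14*c + 14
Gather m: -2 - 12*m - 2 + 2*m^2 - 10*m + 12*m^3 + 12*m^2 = 12*m^3 + 14*m^2 - 22*m - 4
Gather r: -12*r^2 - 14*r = -12*r^2 - 14*r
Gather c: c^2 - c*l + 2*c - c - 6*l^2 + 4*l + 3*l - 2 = c^2 + c*(1 - l) - 6*l^2 + 7*l - 2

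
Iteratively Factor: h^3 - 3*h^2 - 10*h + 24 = (h - 4)*(h^2 + h - 6) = (h - 4)*(h + 3)*(h - 2)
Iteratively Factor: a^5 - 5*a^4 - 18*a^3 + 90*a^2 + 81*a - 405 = (a + 3)*(a^4 - 8*a^3 + 6*a^2 + 72*a - 135) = (a - 3)*(a + 3)*(a^3 - 5*a^2 - 9*a + 45) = (a - 3)^2*(a + 3)*(a^2 - 2*a - 15) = (a - 5)*(a - 3)^2*(a + 3)*(a + 3)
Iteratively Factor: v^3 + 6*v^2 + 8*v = (v)*(v^2 + 6*v + 8) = v*(v + 4)*(v + 2)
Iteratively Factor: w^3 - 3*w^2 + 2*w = (w - 2)*(w^2 - w) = (w - 2)*(w - 1)*(w)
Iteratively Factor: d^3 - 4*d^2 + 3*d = (d - 1)*(d^2 - 3*d) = (d - 3)*(d - 1)*(d)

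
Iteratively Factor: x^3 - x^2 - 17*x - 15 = (x + 1)*(x^2 - 2*x - 15) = (x - 5)*(x + 1)*(x + 3)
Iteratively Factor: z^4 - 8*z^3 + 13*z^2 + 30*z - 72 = (z + 2)*(z^3 - 10*z^2 + 33*z - 36) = (z - 3)*(z + 2)*(z^2 - 7*z + 12) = (z - 3)^2*(z + 2)*(z - 4)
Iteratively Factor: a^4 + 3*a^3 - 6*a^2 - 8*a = (a - 2)*(a^3 + 5*a^2 + 4*a) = (a - 2)*(a + 1)*(a^2 + 4*a) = a*(a - 2)*(a + 1)*(a + 4)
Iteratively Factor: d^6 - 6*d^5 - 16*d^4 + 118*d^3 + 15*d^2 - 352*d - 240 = (d - 4)*(d^5 - 2*d^4 - 24*d^3 + 22*d^2 + 103*d + 60) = (d - 4)*(d + 1)*(d^4 - 3*d^3 - 21*d^2 + 43*d + 60) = (d - 5)*(d - 4)*(d + 1)*(d^3 + 2*d^2 - 11*d - 12) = (d - 5)*(d - 4)*(d + 1)*(d + 4)*(d^2 - 2*d - 3) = (d - 5)*(d - 4)*(d + 1)^2*(d + 4)*(d - 3)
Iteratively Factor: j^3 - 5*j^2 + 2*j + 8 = (j - 2)*(j^2 - 3*j - 4) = (j - 4)*(j - 2)*(j + 1)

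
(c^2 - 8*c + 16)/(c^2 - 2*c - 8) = (c - 4)/(c + 2)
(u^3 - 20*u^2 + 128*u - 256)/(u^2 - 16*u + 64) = u - 4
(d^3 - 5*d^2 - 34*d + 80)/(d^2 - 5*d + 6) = (d^2 - 3*d - 40)/(d - 3)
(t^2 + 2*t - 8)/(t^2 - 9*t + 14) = (t + 4)/(t - 7)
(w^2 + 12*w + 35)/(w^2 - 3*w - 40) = (w + 7)/(w - 8)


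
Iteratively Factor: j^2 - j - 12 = (j + 3)*(j - 4)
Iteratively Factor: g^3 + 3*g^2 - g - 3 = (g + 1)*(g^2 + 2*g - 3) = (g + 1)*(g + 3)*(g - 1)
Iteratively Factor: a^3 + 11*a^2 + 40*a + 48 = (a + 3)*(a^2 + 8*a + 16) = (a + 3)*(a + 4)*(a + 4)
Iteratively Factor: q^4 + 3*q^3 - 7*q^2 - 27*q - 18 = (q - 3)*(q^3 + 6*q^2 + 11*q + 6) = (q - 3)*(q + 2)*(q^2 + 4*q + 3) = (q - 3)*(q + 2)*(q + 3)*(q + 1)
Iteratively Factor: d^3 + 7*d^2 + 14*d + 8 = (d + 1)*(d^2 + 6*d + 8) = (d + 1)*(d + 2)*(d + 4)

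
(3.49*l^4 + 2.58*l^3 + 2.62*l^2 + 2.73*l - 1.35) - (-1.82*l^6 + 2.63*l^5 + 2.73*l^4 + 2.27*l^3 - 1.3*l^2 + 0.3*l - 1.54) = 1.82*l^6 - 2.63*l^5 + 0.76*l^4 + 0.31*l^3 + 3.92*l^2 + 2.43*l + 0.19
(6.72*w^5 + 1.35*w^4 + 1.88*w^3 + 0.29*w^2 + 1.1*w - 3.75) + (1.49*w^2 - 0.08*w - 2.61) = 6.72*w^5 + 1.35*w^4 + 1.88*w^3 + 1.78*w^2 + 1.02*w - 6.36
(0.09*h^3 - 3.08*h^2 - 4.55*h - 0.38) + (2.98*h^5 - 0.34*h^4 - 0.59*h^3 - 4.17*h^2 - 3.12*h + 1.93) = 2.98*h^5 - 0.34*h^4 - 0.5*h^3 - 7.25*h^2 - 7.67*h + 1.55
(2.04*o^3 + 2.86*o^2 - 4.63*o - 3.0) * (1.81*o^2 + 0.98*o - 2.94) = 3.6924*o^5 + 7.1758*o^4 - 11.5751*o^3 - 18.3758*o^2 + 10.6722*o + 8.82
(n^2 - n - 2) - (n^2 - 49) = 47 - n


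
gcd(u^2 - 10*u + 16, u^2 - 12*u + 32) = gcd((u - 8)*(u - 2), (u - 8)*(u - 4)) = u - 8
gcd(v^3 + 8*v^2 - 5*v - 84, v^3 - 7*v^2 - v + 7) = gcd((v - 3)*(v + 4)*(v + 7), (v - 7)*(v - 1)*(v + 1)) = 1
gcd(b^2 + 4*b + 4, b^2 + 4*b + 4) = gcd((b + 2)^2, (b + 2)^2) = b^2 + 4*b + 4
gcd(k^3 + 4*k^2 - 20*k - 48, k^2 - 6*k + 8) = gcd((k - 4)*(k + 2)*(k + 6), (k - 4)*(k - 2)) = k - 4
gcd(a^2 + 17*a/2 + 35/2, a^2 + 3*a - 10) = a + 5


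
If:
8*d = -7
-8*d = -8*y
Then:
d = -7/8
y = -7/8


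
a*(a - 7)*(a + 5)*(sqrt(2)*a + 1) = sqrt(2)*a^4 - 2*sqrt(2)*a^3 + a^3 - 35*sqrt(2)*a^2 - 2*a^2 - 35*a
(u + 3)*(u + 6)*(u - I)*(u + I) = u^4 + 9*u^3 + 19*u^2 + 9*u + 18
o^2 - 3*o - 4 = (o - 4)*(o + 1)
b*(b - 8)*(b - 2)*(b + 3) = b^4 - 7*b^3 - 14*b^2 + 48*b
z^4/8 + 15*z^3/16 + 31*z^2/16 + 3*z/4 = z*(z/4 + 1)*(z/2 + 1/4)*(z + 3)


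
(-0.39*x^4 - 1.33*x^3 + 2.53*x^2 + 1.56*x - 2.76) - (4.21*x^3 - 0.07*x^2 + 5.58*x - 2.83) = -0.39*x^4 - 5.54*x^3 + 2.6*x^2 - 4.02*x + 0.0700000000000003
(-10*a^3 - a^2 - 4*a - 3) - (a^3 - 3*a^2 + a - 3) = -11*a^3 + 2*a^2 - 5*a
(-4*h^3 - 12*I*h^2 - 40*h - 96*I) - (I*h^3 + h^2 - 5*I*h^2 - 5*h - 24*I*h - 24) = -4*h^3 - I*h^3 - h^2 - 7*I*h^2 - 35*h + 24*I*h + 24 - 96*I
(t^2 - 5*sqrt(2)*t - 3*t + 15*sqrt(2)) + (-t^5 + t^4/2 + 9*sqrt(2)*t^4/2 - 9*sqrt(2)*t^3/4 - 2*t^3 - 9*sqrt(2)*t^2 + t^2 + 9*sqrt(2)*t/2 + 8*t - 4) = -t^5 + t^4/2 + 9*sqrt(2)*t^4/2 - 9*sqrt(2)*t^3/4 - 2*t^3 - 9*sqrt(2)*t^2 + 2*t^2 - sqrt(2)*t/2 + 5*t - 4 + 15*sqrt(2)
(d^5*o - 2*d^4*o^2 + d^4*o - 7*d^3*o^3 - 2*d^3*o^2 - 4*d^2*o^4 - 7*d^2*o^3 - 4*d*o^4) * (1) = d^5*o - 2*d^4*o^2 + d^4*o - 7*d^3*o^3 - 2*d^3*o^2 - 4*d^2*o^4 - 7*d^2*o^3 - 4*d*o^4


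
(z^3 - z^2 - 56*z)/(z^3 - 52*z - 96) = z*(z + 7)/(z^2 + 8*z + 12)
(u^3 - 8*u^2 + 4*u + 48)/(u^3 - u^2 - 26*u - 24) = (u^2 - 2*u - 8)/(u^2 + 5*u + 4)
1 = 1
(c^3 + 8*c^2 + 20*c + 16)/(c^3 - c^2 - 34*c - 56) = (c + 2)/(c - 7)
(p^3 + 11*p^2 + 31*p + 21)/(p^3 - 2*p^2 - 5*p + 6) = (p^3 + 11*p^2 + 31*p + 21)/(p^3 - 2*p^2 - 5*p + 6)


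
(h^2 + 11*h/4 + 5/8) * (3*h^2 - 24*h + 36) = 3*h^4 - 63*h^3/4 - 225*h^2/8 + 84*h + 45/2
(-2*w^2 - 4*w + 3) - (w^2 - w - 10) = -3*w^2 - 3*w + 13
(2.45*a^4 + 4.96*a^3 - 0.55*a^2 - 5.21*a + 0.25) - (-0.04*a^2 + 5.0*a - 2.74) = 2.45*a^4 + 4.96*a^3 - 0.51*a^2 - 10.21*a + 2.99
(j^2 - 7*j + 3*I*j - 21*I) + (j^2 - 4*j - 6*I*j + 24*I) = 2*j^2 - 11*j - 3*I*j + 3*I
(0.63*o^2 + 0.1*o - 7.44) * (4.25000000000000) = 2.6775*o^2 + 0.425*o - 31.62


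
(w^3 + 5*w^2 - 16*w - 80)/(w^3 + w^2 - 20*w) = (w + 4)/w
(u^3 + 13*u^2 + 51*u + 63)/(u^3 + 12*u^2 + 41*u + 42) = (u + 3)/(u + 2)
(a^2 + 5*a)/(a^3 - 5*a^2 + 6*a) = (a + 5)/(a^2 - 5*a + 6)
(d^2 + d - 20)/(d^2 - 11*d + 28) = (d + 5)/(d - 7)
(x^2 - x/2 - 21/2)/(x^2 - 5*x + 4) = (2*x^2 - x - 21)/(2*(x^2 - 5*x + 4))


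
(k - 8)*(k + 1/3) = k^2 - 23*k/3 - 8/3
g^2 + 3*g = g*(g + 3)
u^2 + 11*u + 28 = (u + 4)*(u + 7)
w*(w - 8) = w^2 - 8*w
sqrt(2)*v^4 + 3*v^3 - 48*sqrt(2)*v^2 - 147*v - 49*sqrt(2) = (v - 7)*(v + 7)*(v + sqrt(2))*(sqrt(2)*v + 1)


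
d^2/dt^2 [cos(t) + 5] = -cos(t)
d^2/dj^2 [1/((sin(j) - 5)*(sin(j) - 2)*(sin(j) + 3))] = (-9*sin(j)^6 + 44*sin(j)^5 - 30*sin(j)^4 + 74*sin(j)^3 - 571*sin(j)^2 - 246*sin(j) + 482)/((sin(j) - 5)^3*(sin(j) - 2)^3*(sin(j) + 3)^3)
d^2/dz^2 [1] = 0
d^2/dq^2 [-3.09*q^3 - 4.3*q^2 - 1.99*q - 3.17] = -18.54*q - 8.6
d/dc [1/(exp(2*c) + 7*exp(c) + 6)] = (-2*exp(c) - 7)*exp(c)/(exp(2*c) + 7*exp(c) + 6)^2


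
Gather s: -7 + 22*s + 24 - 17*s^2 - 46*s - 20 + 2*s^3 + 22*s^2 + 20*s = 2*s^3 + 5*s^2 - 4*s - 3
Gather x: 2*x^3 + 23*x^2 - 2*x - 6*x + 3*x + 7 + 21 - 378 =2*x^3 + 23*x^2 - 5*x - 350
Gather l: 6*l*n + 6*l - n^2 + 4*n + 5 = l*(6*n + 6) - n^2 + 4*n + 5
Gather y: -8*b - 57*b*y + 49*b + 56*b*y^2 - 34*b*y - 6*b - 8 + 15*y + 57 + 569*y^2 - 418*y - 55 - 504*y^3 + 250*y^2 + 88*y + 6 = 35*b - 504*y^3 + y^2*(56*b + 819) + y*(-91*b - 315)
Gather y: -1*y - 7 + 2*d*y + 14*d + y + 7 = 2*d*y + 14*d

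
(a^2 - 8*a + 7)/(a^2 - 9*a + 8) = (a - 7)/(a - 8)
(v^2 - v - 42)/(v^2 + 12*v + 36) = (v - 7)/(v + 6)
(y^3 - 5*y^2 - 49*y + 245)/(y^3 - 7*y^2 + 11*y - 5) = (y^2 - 49)/(y^2 - 2*y + 1)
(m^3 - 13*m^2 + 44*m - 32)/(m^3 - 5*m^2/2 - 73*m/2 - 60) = 2*(m^2 - 5*m + 4)/(2*m^2 + 11*m + 15)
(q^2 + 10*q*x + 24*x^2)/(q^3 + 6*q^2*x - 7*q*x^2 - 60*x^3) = (-q - 6*x)/(-q^2 - 2*q*x + 15*x^2)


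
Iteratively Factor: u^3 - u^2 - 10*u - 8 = (u + 1)*(u^2 - 2*u - 8) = (u + 1)*(u + 2)*(u - 4)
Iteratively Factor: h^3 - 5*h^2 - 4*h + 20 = (h + 2)*(h^2 - 7*h + 10) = (h - 5)*(h + 2)*(h - 2)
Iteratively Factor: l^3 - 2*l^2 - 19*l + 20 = (l - 5)*(l^2 + 3*l - 4) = (l - 5)*(l - 1)*(l + 4)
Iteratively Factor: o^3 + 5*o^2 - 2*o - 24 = (o - 2)*(o^2 + 7*o + 12) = (o - 2)*(o + 3)*(o + 4)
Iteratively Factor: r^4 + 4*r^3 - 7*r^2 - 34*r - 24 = (r + 4)*(r^3 - 7*r - 6) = (r - 3)*(r + 4)*(r^2 + 3*r + 2) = (r - 3)*(r + 2)*(r + 4)*(r + 1)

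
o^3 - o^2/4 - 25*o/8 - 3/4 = (o - 2)*(o + 1/4)*(o + 3/2)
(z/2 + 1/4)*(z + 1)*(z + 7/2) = z^3/2 + 5*z^2/2 + 23*z/8 + 7/8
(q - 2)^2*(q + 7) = q^3 + 3*q^2 - 24*q + 28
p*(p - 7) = p^2 - 7*p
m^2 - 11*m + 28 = (m - 7)*(m - 4)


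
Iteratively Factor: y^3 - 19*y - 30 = (y - 5)*(y^2 + 5*y + 6) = (y - 5)*(y + 3)*(y + 2)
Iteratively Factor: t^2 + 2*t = (t + 2)*(t)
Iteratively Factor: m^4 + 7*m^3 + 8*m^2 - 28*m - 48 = (m + 4)*(m^3 + 3*m^2 - 4*m - 12) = (m - 2)*(m + 4)*(m^2 + 5*m + 6) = (m - 2)*(m + 2)*(m + 4)*(m + 3)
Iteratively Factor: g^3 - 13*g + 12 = (g + 4)*(g^2 - 4*g + 3) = (g - 1)*(g + 4)*(g - 3)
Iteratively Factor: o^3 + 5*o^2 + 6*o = (o)*(o^2 + 5*o + 6) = o*(o + 3)*(o + 2)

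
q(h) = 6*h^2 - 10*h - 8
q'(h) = 12*h - 10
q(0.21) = -9.84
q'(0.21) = -7.48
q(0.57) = -11.75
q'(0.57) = -3.16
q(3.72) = 37.83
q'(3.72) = 34.64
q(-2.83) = 68.35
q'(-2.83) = -43.96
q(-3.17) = 83.99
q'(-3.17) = -48.04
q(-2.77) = 65.74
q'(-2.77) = -43.24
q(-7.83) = 438.15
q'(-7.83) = -103.96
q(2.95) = 14.72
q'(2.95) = 25.40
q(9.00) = 388.00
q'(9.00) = 98.00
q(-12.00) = 976.00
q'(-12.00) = -154.00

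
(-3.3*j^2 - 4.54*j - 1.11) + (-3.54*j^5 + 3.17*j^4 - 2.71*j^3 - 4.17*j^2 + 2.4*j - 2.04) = -3.54*j^5 + 3.17*j^4 - 2.71*j^3 - 7.47*j^2 - 2.14*j - 3.15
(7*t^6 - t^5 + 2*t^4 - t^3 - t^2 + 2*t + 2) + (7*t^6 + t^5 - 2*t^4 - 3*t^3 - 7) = 14*t^6 - 4*t^3 - t^2 + 2*t - 5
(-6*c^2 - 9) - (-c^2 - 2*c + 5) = -5*c^2 + 2*c - 14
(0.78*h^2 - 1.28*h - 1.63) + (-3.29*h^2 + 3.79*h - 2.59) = -2.51*h^2 + 2.51*h - 4.22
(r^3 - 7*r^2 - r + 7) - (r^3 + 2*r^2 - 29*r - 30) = -9*r^2 + 28*r + 37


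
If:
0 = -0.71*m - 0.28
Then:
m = -0.39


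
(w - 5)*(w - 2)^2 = w^3 - 9*w^2 + 24*w - 20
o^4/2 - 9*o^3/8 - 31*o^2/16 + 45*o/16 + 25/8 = (o/2 + 1/2)*(o - 5/2)*(o - 2)*(o + 5/4)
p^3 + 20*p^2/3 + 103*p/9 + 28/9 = (p + 1/3)*(p + 7/3)*(p + 4)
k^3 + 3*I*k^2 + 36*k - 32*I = (k - 4*I)*(k - I)*(k + 8*I)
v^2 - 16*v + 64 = (v - 8)^2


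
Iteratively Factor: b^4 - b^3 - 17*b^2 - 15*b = (b + 3)*(b^3 - 4*b^2 - 5*b) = (b - 5)*(b + 3)*(b^2 + b) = b*(b - 5)*(b + 3)*(b + 1)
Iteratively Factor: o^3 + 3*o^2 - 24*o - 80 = (o - 5)*(o^2 + 8*o + 16) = (o - 5)*(o + 4)*(o + 4)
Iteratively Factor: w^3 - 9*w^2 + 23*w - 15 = (w - 3)*(w^2 - 6*w + 5) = (w - 3)*(w - 1)*(w - 5)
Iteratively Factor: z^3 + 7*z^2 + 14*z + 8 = (z + 4)*(z^2 + 3*z + 2) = (z + 1)*(z + 4)*(z + 2)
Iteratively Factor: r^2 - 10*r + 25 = (r - 5)*(r - 5)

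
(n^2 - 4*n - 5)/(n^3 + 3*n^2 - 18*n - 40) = (n^2 - 4*n - 5)/(n^3 + 3*n^2 - 18*n - 40)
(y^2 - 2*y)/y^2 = (y - 2)/y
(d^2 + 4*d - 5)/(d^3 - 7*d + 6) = (d + 5)/(d^2 + d - 6)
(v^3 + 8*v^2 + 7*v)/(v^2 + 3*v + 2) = v*(v + 7)/(v + 2)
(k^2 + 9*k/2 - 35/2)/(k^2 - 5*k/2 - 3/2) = (-2*k^2 - 9*k + 35)/(-2*k^2 + 5*k + 3)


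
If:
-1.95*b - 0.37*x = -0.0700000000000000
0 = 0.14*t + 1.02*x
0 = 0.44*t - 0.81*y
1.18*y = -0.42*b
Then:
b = 0.04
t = -0.02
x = 0.00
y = -0.01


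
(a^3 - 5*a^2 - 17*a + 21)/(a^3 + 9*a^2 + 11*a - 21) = (a - 7)/(a + 7)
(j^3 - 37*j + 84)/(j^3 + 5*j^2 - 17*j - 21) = (j - 4)/(j + 1)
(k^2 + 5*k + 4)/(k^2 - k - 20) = (k + 1)/(k - 5)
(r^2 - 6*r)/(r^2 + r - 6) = r*(r - 6)/(r^2 + r - 6)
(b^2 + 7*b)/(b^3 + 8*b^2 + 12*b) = (b + 7)/(b^2 + 8*b + 12)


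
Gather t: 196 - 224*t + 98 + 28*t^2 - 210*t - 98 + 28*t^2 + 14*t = 56*t^2 - 420*t + 196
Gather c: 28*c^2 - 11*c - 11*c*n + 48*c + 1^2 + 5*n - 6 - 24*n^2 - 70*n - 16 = 28*c^2 + c*(37 - 11*n) - 24*n^2 - 65*n - 21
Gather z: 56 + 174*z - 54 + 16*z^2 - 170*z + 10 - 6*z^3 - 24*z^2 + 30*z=-6*z^3 - 8*z^2 + 34*z + 12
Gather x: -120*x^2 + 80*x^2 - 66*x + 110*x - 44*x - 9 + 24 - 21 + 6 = -40*x^2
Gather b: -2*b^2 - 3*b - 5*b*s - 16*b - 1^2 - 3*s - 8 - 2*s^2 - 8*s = -2*b^2 + b*(-5*s - 19) - 2*s^2 - 11*s - 9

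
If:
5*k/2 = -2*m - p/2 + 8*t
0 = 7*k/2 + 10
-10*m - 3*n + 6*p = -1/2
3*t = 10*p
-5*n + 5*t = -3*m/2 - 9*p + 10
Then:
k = -20/7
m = 99635/127687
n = -730631/255374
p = -27240/127687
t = -90800/127687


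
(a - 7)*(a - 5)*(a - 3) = a^3 - 15*a^2 + 71*a - 105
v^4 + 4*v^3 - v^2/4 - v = v*(v - 1/2)*(v + 1/2)*(v + 4)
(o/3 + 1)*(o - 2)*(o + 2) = o^3/3 + o^2 - 4*o/3 - 4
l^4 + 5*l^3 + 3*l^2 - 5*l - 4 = (l - 1)*(l + 1)^2*(l + 4)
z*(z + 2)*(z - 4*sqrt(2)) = z^3 - 4*sqrt(2)*z^2 + 2*z^2 - 8*sqrt(2)*z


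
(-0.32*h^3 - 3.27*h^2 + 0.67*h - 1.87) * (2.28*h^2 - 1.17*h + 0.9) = -0.7296*h^5 - 7.0812*h^4 + 5.0655*h^3 - 7.9905*h^2 + 2.7909*h - 1.683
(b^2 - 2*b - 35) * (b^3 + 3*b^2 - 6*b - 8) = b^5 + b^4 - 47*b^3 - 101*b^2 + 226*b + 280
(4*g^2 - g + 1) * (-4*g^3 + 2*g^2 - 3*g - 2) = -16*g^5 + 12*g^4 - 18*g^3 - 3*g^2 - g - 2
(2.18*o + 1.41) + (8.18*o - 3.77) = 10.36*o - 2.36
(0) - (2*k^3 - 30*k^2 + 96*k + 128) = -2*k^3 + 30*k^2 - 96*k - 128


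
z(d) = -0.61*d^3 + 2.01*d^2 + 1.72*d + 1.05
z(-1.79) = 7.91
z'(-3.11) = -28.48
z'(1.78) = 3.08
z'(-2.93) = -25.77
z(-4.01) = 65.81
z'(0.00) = 1.72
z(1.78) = 7.04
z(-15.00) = 2486.25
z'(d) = -1.83*d^2 + 4.02*d + 1.72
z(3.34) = 6.49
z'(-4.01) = -43.83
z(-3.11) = 33.49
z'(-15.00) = -470.33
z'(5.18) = -26.56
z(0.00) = 1.05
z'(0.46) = 3.18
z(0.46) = 2.21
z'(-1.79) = -11.34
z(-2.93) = 28.61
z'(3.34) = -5.27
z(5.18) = -20.89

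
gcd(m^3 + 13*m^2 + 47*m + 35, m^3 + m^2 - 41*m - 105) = m + 5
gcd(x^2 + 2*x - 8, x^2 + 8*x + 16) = x + 4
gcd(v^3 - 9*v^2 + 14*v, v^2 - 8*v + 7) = v - 7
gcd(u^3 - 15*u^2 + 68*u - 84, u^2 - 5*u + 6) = u - 2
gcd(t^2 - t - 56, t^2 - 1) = 1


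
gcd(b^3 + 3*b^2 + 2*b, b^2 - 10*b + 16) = 1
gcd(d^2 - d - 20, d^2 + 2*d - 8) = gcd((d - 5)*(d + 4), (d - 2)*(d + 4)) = d + 4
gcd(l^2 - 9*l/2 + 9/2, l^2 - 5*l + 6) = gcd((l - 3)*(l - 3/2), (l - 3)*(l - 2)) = l - 3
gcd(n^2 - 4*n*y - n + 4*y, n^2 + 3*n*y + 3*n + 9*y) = 1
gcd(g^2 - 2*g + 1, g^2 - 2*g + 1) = g^2 - 2*g + 1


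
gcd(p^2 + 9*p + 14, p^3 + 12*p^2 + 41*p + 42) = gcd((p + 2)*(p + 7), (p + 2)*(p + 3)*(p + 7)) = p^2 + 9*p + 14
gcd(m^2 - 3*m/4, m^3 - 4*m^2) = m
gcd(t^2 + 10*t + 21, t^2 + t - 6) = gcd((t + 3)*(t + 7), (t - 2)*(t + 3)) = t + 3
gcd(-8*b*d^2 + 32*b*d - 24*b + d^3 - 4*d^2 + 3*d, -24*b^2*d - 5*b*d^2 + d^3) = 8*b - d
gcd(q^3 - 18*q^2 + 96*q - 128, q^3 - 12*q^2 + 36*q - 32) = q^2 - 10*q + 16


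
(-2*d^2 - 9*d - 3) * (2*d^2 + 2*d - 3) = -4*d^4 - 22*d^3 - 18*d^2 + 21*d + 9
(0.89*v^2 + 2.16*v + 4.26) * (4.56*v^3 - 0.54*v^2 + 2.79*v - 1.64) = 4.0584*v^5 + 9.369*v^4 + 20.7423*v^3 + 2.2664*v^2 + 8.343*v - 6.9864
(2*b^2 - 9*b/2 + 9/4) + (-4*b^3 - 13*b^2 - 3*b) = -4*b^3 - 11*b^2 - 15*b/2 + 9/4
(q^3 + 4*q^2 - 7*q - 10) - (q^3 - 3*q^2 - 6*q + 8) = 7*q^2 - q - 18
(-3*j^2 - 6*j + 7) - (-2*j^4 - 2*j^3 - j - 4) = 2*j^4 + 2*j^3 - 3*j^2 - 5*j + 11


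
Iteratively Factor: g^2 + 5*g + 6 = (g + 2)*(g + 3)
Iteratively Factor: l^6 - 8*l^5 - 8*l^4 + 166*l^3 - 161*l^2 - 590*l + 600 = (l + 2)*(l^5 - 10*l^4 + 12*l^3 + 142*l^2 - 445*l + 300) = (l - 5)*(l + 2)*(l^4 - 5*l^3 - 13*l^2 + 77*l - 60) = (l - 5)*(l + 2)*(l + 4)*(l^3 - 9*l^2 + 23*l - 15) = (l - 5)*(l - 3)*(l + 2)*(l + 4)*(l^2 - 6*l + 5) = (l - 5)*(l - 3)*(l - 1)*(l + 2)*(l + 4)*(l - 5)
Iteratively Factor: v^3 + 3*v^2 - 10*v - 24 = (v + 4)*(v^2 - v - 6) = (v + 2)*(v + 4)*(v - 3)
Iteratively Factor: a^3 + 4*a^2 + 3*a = (a + 1)*(a^2 + 3*a) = (a + 1)*(a + 3)*(a)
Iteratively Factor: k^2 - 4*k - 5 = (k + 1)*(k - 5)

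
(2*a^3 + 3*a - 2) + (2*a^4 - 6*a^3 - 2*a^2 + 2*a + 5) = 2*a^4 - 4*a^3 - 2*a^2 + 5*a + 3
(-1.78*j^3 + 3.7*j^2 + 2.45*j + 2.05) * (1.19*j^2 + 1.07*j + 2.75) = -2.1182*j^5 + 2.4984*j^4 + 1.9795*j^3 + 15.236*j^2 + 8.931*j + 5.6375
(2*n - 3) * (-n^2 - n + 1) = -2*n^3 + n^2 + 5*n - 3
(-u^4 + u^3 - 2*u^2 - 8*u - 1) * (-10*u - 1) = 10*u^5 - 9*u^4 + 19*u^3 + 82*u^2 + 18*u + 1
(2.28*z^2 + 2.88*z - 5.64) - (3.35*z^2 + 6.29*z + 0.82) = -1.07*z^2 - 3.41*z - 6.46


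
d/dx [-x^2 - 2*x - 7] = -2*x - 2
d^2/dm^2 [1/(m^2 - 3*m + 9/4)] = 96/(16*m^4 - 96*m^3 + 216*m^2 - 216*m + 81)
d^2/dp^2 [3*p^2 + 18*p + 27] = 6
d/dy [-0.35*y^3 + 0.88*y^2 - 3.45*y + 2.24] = -1.05*y^2 + 1.76*y - 3.45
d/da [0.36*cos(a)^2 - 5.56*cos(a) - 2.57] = (5.56 - 0.72*cos(a))*sin(a)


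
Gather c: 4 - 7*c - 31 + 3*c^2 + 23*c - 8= 3*c^2 + 16*c - 35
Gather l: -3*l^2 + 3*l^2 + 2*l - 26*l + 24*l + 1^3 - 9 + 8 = 0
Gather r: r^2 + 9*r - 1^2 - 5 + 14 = r^2 + 9*r + 8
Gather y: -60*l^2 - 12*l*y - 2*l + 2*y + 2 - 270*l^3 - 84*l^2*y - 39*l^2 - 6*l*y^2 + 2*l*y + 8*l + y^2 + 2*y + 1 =-270*l^3 - 99*l^2 + 6*l + y^2*(1 - 6*l) + y*(-84*l^2 - 10*l + 4) + 3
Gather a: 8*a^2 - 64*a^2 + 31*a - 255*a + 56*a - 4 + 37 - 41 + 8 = -56*a^2 - 168*a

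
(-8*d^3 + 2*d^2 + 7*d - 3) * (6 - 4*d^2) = 32*d^5 - 8*d^4 - 76*d^3 + 24*d^2 + 42*d - 18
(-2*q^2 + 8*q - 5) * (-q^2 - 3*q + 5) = 2*q^4 - 2*q^3 - 29*q^2 + 55*q - 25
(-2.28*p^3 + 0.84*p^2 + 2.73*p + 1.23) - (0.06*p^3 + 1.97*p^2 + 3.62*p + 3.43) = -2.34*p^3 - 1.13*p^2 - 0.89*p - 2.2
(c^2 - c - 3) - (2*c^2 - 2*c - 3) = -c^2 + c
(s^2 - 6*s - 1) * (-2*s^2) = -2*s^4 + 12*s^3 + 2*s^2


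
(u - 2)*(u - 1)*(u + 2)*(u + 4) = u^4 + 3*u^3 - 8*u^2 - 12*u + 16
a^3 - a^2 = a^2*(a - 1)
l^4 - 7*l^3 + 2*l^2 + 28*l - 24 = (l - 6)*(l - 2)*(l - 1)*(l + 2)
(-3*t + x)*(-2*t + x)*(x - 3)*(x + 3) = 6*t^2*x^2 - 54*t^2 - 5*t*x^3 + 45*t*x + x^4 - 9*x^2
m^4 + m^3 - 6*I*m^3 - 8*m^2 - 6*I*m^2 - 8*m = m*(m + 1)*(m - 4*I)*(m - 2*I)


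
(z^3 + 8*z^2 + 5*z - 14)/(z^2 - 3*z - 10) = (z^2 + 6*z - 7)/(z - 5)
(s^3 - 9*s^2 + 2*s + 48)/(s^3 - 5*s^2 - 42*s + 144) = (s + 2)/(s + 6)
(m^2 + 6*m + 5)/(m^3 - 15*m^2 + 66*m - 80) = (m^2 + 6*m + 5)/(m^3 - 15*m^2 + 66*m - 80)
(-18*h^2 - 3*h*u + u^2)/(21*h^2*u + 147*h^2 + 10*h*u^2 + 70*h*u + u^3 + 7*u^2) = (-6*h + u)/(7*h*u + 49*h + u^2 + 7*u)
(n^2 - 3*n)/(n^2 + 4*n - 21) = n/(n + 7)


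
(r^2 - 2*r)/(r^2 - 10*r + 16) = r/(r - 8)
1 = 1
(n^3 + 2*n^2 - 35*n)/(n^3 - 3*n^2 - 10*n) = (n + 7)/(n + 2)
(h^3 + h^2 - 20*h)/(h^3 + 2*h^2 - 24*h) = (h + 5)/(h + 6)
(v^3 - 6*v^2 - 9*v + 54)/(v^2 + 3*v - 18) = (v^2 - 3*v - 18)/(v + 6)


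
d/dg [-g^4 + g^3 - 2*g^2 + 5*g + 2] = -4*g^3 + 3*g^2 - 4*g + 5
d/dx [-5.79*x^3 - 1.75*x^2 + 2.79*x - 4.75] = -17.37*x^2 - 3.5*x + 2.79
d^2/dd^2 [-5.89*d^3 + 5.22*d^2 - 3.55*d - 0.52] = 10.44 - 35.34*d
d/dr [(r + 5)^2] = 2*r + 10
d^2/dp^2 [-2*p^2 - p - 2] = -4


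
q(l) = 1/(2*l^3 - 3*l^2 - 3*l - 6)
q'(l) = (-6*l^2 + 6*l + 3)/(2*l^3 - 3*l^2 - 3*l - 6)^2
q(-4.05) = -0.01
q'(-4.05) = -0.00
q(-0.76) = -0.16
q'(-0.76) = -0.13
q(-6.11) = -0.00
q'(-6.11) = -0.00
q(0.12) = -0.16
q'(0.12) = 0.09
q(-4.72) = -0.00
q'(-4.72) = -0.00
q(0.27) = -0.14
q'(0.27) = 0.09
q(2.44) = -0.47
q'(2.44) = -4.00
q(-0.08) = -0.17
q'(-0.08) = 0.07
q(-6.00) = 0.00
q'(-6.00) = 0.00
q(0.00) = -0.17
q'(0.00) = 0.08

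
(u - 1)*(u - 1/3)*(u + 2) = u^3 + 2*u^2/3 - 7*u/3 + 2/3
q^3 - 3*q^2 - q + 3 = (q - 3)*(q - 1)*(q + 1)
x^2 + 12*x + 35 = (x + 5)*(x + 7)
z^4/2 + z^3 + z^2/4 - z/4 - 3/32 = (z/2 + 1/4)*(z - 1/2)*(z + 1/2)*(z + 3/2)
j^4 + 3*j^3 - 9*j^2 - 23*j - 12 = (j - 3)*(j + 1)^2*(j + 4)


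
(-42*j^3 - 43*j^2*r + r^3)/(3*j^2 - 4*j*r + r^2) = (-42*j^3 - 43*j^2*r + r^3)/(3*j^2 - 4*j*r + r^2)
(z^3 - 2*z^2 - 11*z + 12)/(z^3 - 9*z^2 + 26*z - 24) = (z^2 + 2*z - 3)/(z^2 - 5*z + 6)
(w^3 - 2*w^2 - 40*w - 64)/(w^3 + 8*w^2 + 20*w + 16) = (w - 8)/(w + 2)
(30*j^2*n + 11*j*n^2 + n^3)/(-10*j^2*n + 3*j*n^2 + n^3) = (-6*j - n)/(2*j - n)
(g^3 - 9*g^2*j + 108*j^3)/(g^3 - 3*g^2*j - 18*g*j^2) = (g - 6*j)/g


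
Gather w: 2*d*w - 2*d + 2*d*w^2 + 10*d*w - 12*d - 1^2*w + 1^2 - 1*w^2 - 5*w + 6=-14*d + w^2*(2*d - 1) + w*(12*d - 6) + 7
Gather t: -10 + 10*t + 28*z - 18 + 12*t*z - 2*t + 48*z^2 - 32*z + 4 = t*(12*z + 8) + 48*z^2 - 4*z - 24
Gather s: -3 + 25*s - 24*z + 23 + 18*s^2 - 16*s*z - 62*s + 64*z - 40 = 18*s^2 + s*(-16*z - 37) + 40*z - 20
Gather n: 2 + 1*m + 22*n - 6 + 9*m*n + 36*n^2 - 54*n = m + 36*n^2 + n*(9*m - 32) - 4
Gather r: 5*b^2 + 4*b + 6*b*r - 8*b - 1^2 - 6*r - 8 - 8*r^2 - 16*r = 5*b^2 - 4*b - 8*r^2 + r*(6*b - 22) - 9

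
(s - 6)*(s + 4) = s^2 - 2*s - 24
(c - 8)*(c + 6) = c^2 - 2*c - 48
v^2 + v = v*(v + 1)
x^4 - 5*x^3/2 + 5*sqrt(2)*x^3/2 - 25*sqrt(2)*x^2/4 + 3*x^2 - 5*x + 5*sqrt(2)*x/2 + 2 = (x - 2)*(x - 1/2)*(x + sqrt(2)/2)*(x + 2*sqrt(2))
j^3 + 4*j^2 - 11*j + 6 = (j - 1)^2*(j + 6)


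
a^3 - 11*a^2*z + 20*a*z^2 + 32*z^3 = (a - 8*z)*(a - 4*z)*(a + z)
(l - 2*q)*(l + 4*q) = l^2 + 2*l*q - 8*q^2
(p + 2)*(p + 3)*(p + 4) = p^3 + 9*p^2 + 26*p + 24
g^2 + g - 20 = (g - 4)*(g + 5)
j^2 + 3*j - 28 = (j - 4)*(j + 7)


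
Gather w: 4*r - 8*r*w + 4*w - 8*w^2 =4*r - 8*w^2 + w*(4 - 8*r)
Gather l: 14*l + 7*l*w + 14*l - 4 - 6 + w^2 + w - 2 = l*(7*w + 28) + w^2 + w - 12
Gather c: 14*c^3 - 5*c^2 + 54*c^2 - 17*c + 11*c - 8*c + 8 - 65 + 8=14*c^3 + 49*c^2 - 14*c - 49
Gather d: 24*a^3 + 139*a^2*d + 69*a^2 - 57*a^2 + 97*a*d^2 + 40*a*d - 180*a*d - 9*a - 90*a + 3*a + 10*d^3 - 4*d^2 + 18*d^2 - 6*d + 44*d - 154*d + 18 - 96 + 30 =24*a^3 + 12*a^2 - 96*a + 10*d^3 + d^2*(97*a + 14) + d*(139*a^2 - 140*a - 116) - 48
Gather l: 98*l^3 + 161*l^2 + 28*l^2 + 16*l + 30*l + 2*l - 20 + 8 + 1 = 98*l^3 + 189*l^2 + 48*l - 11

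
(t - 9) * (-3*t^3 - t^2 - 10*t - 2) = -3*t^4 + 26*t^3 - t^2 + 88*t + 18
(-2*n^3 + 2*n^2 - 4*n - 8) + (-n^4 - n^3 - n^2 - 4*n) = -n^4 - 3*n^3 + n^2 - 8*n - 8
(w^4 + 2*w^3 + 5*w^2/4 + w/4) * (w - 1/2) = w^5 + 3*w^4/2 + w^3/4 - 3*w^2/8 - w/8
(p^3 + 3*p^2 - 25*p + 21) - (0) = p^3 + 3*p^2 - 25*p + 21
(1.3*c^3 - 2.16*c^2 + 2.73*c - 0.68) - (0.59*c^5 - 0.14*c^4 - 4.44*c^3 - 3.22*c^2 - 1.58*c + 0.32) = -0.59*c^5 + 0.14*c^4 + 5.74*c^3 + 1.06*c^2 + 4.31*c - 1.0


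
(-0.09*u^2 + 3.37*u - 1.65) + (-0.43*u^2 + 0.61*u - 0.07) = -0.52*u^2 + 3.98*u - 1.72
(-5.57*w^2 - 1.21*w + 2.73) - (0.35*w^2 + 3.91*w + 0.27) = -5.92*w^2 - 5.12*w + 2.46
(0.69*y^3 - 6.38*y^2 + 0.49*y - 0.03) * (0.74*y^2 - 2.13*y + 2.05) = 0.5106*y^5 - 6.1909*y^4 + 15.3665*y^3 - 14.1449*y^2 + 1.0684*y - 0.0615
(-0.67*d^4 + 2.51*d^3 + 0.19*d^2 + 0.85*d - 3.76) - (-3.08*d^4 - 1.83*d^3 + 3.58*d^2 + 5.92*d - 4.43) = 2.41*d^4 + 4.34*d^3 - 3.39*d^2 - 5.07*d + 0.67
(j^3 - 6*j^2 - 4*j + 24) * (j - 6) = j^4 - 12*j^3 + 32*j^2 + 48*j - 144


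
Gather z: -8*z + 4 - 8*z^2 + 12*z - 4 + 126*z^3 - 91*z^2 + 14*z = 126*z^3 - 99*z^2 + 18*z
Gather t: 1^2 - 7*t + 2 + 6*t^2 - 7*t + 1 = 6*t^2 - 14*t + 4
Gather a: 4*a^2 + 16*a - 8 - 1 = 4*a^2 + 16*a - 9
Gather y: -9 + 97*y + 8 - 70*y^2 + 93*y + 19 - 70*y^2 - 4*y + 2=-140*y^2 + 186*y + 20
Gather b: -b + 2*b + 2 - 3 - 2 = b - 3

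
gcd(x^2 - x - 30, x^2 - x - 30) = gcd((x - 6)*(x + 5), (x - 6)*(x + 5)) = x^2 - x - 30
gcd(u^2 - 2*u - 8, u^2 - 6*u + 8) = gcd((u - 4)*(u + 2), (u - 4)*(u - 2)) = u - 4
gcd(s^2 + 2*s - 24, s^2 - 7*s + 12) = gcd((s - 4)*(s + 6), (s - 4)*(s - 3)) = s - 4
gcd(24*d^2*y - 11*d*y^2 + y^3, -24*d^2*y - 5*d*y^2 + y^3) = -8*d*y + y^2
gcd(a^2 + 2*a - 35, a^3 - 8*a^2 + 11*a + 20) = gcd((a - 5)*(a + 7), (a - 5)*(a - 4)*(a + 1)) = a - 5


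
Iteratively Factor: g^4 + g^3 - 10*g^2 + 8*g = (g - 1)*(g^3 + 2*g^2 - 8*g) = (g - 1)*(g + 4)*(g^2 - 2*g) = g*(g - 1)*(g + 4)*(g - 2)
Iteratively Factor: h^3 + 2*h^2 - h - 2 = (h - 1)*(h^2 + 3*h + 2) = (h - 1)*(h + 1)*(h + 2)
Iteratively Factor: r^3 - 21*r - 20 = (r - 5)*(r^2 + 5*r + 4) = (r - 5)*(r + 1)*(r + 4)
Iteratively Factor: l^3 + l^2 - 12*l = (l + 4)*(l^2 - 3*l) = (l - 3)*(l + 4)*(l)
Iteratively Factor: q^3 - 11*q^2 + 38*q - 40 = (q - 5)*(q^2 - 6*q + 8) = (q - 5)*(q - 2)*(q - 4)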